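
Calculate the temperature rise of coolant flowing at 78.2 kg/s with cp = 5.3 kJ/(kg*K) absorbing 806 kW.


dT = Q / (m_dot * cp)
dT = 806 / (78.2 * 5.3)
dT = 1.9447 C

1.9447


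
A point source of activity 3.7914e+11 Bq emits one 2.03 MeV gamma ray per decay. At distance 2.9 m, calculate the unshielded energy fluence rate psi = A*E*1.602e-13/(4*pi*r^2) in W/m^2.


psi = A * E * 1.602e-13 / (4*pi*r^2)
psi = 3.7914e+11 * 2.03 * 1.602e-13 / (4*pi*2.9^2)
psi = 0.0011667 W/m^2

0.0011667


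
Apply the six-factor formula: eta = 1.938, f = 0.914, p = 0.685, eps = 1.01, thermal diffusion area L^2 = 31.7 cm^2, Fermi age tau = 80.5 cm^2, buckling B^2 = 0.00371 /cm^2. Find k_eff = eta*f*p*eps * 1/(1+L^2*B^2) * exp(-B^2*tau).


k_inf = eta*f*p*eps = 1.938*0.914*0.685*1.01 = 1.225496
P_TNL = 1/(1 + L^2*B^2) = 1/(1 + 31.7*0.00371) = 0.8947689
P_FNL = exp(-B^2*tau) = exp(-0.00371*80.5) = 0.7418153
k_eff = k_inf * P_TNL * P_FNL = 1.225496 * 0.8947689 * 0.7418153
k_eff = 0.81343

0.81343


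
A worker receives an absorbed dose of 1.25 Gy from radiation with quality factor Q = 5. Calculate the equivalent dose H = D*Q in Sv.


H = D * Q
H = 1.25 * 5
H = 6.2500 Sv

6.2500


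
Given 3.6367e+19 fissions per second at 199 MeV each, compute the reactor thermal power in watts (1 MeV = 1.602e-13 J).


P = fission_rate * E_MeV * 1.602e-13
P = 3.6367e+19 * 199 * 1.602e-13
P = 1.1594e+09 W

1.1594e+09


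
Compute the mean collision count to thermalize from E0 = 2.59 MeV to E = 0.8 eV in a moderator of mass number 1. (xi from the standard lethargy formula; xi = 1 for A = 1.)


xi = 1 + (A-1)^2/(2A)*ln((A-1)/(A+1)) = 1 (for A = 1)
n = ln(E0/E) / xi
n = ln(2.59e6 / 0.8) / 1
n = ln(3.237500e+06) / 1 = 14.990

14.990


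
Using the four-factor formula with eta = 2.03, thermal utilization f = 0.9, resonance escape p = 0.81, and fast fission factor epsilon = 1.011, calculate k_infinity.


k_inf = eta * f * p * epsilon
k_inf = 2.03 * 0.9 * 0.81 * 1.011
k_inf = 1.4961

1.4961


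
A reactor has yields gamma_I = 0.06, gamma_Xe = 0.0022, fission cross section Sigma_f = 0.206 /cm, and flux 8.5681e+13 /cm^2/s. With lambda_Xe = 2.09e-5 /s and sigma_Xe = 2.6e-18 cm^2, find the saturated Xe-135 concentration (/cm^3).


Xe_eq = (gamma_I + gamma_Xe) * Sigma_f * phi / (lambda_Xe + sigma_Xe * phi)
Numerator = (0.06 + 0.0022) * 0.206 * 8.5681e+13 = 1.097848e+12
Denominator = 2.09e-5 + 2.6e-18 * 8.5681e+13 = 2.436706e-04
Xe_eq = 1.097848e+12 / 2.436706e-04 = 4.5055e+15 /cm^3

4.5055e+15


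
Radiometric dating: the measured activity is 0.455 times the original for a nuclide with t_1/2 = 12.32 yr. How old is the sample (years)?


lambda = ln(2) / t_half = ln(2) / 12.32 = 0.05626195 /yr
t = -ln(A/A0) / lambda
t = -ln(0.455) / 0.05626195
t = 13.996 yr

13.996


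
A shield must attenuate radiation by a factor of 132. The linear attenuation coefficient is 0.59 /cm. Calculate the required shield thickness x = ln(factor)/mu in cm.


x = ln(factor) / mu
x = ln(132) / 0.59
x = 8.2759 cm

8.2759


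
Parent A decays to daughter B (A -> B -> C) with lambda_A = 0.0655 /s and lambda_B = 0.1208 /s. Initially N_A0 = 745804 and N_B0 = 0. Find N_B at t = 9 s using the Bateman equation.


N_B(t) = lambda_A * N_A0 / (lambda_B - lambda_A) * [exp(-lambda_A*t) - exp(-lambda_B*t)]
exp(-0.0655*9) = 0.5546045; exp(-0.1208*9) = 0.3371592
N_B = 0.0655 * 745804 / (0.1208 - 0.0655) * (0.5546045 - 0.3371592)
N_B = 192084

192084


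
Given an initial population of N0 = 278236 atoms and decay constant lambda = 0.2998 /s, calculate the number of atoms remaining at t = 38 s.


N = N0 * exp(-lambda * t)
N = 278236 * exp(-0.2998 * 38)
N = 3.1388

3.1388


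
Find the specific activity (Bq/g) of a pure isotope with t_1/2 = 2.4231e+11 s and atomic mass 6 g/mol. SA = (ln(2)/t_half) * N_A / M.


lambda = ln(2) / t_half = ln(2) / 2.4231e+11 = 2.860580e-12 /s
SA = lambda * N_A / M
SA = 2.860580e-12 * 6.022e23 / 6
SA = 2.8711e+11 Bq/g

2.8711e+11


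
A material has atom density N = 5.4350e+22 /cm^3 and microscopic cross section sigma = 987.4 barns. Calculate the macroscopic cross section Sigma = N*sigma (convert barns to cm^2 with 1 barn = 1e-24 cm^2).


Sigma = N * sigma_barns * 1e-24
Sigma = 5.4350e+22 * 987.4 * 1e-24
Sigma = 53.665 /cm

53.665


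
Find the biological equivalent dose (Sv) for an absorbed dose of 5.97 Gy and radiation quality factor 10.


H = D * Q
H = 5.97 * 10
H = 59.700 Sv

59.700


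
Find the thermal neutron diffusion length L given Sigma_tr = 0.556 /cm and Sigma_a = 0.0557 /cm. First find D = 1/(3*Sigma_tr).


D = 1 / (3 * Sigma_tr) = 1 / (3 * 0.556) = 0.5995204 cm
L = sqrt(D / Sigma_a)
L = sqrt(0.5995204 / 0.0557)
L = 3.2808 cm

3.2808


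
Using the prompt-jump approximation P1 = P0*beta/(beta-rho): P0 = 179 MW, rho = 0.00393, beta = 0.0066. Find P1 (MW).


P1/P0 = beta / (beta - rho)
P1/P0 = 0.0066 / (0.0066 - 0.00393) = 2.471910
P1 = 179 * 2.471910 = 442.47 MW

442.47


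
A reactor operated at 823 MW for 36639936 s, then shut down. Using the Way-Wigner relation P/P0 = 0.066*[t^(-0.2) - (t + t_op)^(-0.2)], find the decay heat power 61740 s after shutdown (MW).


P/P0 = 0.066 * [t^(-0.2) - (t + t_op)^(-0.2)]
P/P0 = 0.066 * [61740^(-0.2) - (61740 + 36639936)^(-0.2)]
P/P0 = 0.066 * [0.1101252 - 0.03069466] = 0.005242416
P = 823 * 0.005242416 = 4.3145 MW

4.3145


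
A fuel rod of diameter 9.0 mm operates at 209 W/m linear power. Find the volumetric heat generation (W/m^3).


r = D / 2 / 1000 = 9.0 / 2 / 1000 = 0.0045 m
q''' = q' / (pi * r^2)
q''' = 209 / (pi * 0.0045^2)
q''' = 3.2853e+06 W/m^3

3.2853e+06


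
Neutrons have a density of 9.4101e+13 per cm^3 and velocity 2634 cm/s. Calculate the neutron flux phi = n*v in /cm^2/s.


phi = n * v
phi = 9.4101e+13 * 2634
phi = 2.4786e+17 /cm^2/s

2.4786e+17


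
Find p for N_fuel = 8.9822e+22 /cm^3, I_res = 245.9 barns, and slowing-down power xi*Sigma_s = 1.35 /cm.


p = exp(-N * I * 1e-24 / (xi*Sigma_s))
p = exp(-8.9822e+22 * 245.9 * 1e-24 / 1.35)
p = 7.8442e-08

7.8442e-08


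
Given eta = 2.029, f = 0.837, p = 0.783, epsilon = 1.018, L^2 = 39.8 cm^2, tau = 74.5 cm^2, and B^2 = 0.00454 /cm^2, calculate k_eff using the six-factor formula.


k_inf = eta*f*p*eps = 2.029*0.837*0.783*1.018 = 1.353683
P_TNL = 1/(1 + L^2*B^2) = 1/(1 + 39.8*0.00454) = 0.8469609
P_FNL = exp(-B^2*tau) = exp(-0.00454*74.5) = 0.7130313
k_eff = k_inf * P_TNL * P_FNL = 1.353683 * 0.8469609 * 0.7130313
k_eff = 0.81750

0.81750


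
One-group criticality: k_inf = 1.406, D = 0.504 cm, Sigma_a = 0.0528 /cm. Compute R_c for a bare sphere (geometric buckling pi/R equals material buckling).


L^2 = D / Sigma_a = 0.504 / 0.0528 = 9.545455 cm^2
B_m^2 = (k_inf - 1) / L^2 = (1.406 - 1) / 9.545455 = 0.04253333 /cm^2
For a bare sphere: B_g = pi/R, so R_c = pi / sqrt(B_m^2)
R_c = pi / sqrt(0.04253333) = 15.233 cm

15.233


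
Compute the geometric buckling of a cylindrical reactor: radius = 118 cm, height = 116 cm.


B^2 = (2.405/R)^2 + (pi/H)^2
B^2 = (2.405/118)^2 + (pi/116)^2
B^2 = 0.0011489 /cm^2

0.0011489


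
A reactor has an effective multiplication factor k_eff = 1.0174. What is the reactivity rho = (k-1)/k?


rho = (k_eff - 1) / k_eff
rho = (1.0174 - 1) / 1.0174
rho = 0.017102

0.017102


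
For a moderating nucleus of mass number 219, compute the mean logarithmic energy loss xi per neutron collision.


xi = 1 + (A-1)^2/(2A) * ln((A-1)/(A+1))
xi = 1 + (219-1)^2/(2*219) * ln((219-1)/(219 +1))
xi = 0.0091047

0.0091047


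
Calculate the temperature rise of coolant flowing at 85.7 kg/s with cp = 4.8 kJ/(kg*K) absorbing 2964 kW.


dT = Q / (m_dot * cp)
dT = 2964 / (85.7 * 4.8)
dT = 7.2054 C

7.2054


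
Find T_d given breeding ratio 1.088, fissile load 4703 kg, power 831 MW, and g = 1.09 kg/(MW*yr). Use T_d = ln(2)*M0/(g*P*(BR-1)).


Breeding gain G = BR - 1 = 1.088 - 1 = 0.088
Fissile production rate = g * P * G = 1.09 * 831 * 0.088 = 79.70952 kg/yr
T_d = ln(2) * M0 / (g * P * G)
T_d = ln(2) * 4703 / 79.70952 = 40.897 yr

40.897


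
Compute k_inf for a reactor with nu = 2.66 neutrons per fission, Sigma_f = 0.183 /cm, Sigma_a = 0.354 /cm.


k_inf = nu * Sigma_f / Sigma_a
k_inf = 2.66 * 0.183 / 0.354
k_inf = 1.3751

1.3751


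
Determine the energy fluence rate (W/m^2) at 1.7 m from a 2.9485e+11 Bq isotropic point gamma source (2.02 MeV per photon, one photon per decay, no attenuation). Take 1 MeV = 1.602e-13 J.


psi = A * E * 1.602e-13 / (4*pi*r^2)
psi = 2.9485e+11 * 2.02 * 1.602e-13 / (4*pi*1.7^2)
psi = 0.0026273 W/m^2

0.0026273


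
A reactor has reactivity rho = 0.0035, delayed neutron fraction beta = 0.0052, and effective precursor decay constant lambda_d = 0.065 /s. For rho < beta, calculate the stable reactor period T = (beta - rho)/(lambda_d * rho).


T = (beta - rho) / (lambda_d * rho)
T = (0.0052 - 0.0035) / (0.065 * 0.0035)
T = 7.4725 s

7.4725


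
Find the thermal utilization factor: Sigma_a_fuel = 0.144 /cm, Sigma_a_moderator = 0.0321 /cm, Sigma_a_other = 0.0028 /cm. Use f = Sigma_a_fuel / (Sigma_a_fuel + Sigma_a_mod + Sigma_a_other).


f = Sigma_a_fuel / (Sigma_a_fuel + Sigma_a_mod + Sigma_a_other)
f = 0.144 / (0.144 + 0.0321 + 0.0028)
f = 0.80492

0.80492


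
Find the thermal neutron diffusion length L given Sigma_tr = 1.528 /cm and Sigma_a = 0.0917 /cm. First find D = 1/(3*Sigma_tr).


D = 1 / (3 * Sigma_tr) = 1 / (3 * 1.528) = 0.2181501 cm
L = sqrt(D / Sigma_a)
L = sqrt(0.2181501 / 0.0917)
L = 1.5424 cm

1.5424


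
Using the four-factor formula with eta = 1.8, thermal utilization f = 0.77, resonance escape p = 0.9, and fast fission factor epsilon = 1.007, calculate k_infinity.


k_inf = eta * f * p * epsilon
k_inf = 1.8 * 0.77 * 0.9 * 1.007
k_inf = 1.2561

1.2561


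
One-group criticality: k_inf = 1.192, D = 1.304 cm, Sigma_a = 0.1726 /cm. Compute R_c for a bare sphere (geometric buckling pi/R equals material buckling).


L^2 = D / Sigma_a = 1.304 / 0.1726 = 7.555041 cm^2
B_m^2 = (k_inf - 1) / L^2 = (1.192 - 1) / 7.555041 = 0.02541350 /cm^2
For a bare sphere: B_g = pi/R, so R_c = pi / sqrt(B_m^2)
R_c = pi / sqrt(0.02541350) = 19.707 cm

19.707


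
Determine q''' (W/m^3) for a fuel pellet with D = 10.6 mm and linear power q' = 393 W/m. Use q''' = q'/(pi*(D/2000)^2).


r = D / 2 / 1000 = 10.6 / 2 / 1000 = 0.0053 m
q''' = q' / (pi * r^2)
q''' = 393 / (pi * 0.0053^2)
q''' = 4.4534e+06 W/m^3

4.4534e+06


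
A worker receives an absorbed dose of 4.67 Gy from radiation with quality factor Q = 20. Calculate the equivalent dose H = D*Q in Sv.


H = D * Q
H = 4.67 * 20
H = 93.400 Sv

93.400


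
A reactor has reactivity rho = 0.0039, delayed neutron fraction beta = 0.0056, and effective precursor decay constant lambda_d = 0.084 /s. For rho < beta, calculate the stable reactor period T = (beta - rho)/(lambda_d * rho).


T = (beta - rho) / (lambda_d * rho)
T = (0.0056 - 0.0039) / (0.084 * 0.0039)
T = 5.1893 s

5.1893


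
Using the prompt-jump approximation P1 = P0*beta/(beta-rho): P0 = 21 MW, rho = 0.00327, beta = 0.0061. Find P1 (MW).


P1/P0 = beta / (beta - rho)
P1/P0 = 0.0061 / (0.0061 - 0.00327) = 2.155477
P1 = 21 * 2.155477 = 45.265 MW

45.265


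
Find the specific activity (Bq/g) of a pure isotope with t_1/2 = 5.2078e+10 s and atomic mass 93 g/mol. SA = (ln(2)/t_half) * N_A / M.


lambda = ln(2) / t_half = ln(2) / 5.2078e+10 = 1.330979e-11 /s
SA = lambda * N_A / M
SA = 1.330979e-11 * 6.022e23 / 93
SA = 8.6184e+10 Bq/g

8.6184e+10


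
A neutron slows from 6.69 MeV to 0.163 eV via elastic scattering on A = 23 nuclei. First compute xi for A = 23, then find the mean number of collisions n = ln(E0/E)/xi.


xi = 1 + (A-1)^2/(2A)*ln((A-1)/(A+1)) = 0.08448899 (for A = 23)
n = ln(E0/E) / xi
n = ln(6.69e6 / 0.163) / 0.08448899
n = ln(4.104294e+07) / 0.08448899 = 207.48

207.48


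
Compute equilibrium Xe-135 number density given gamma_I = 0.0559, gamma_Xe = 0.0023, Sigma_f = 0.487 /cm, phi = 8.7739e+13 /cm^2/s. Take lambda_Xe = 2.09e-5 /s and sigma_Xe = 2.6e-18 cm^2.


Xe_eq = (gamma_I + gamma_Xe) * Sigma_f * phi / (lambda_Xe + sigma_Xe * phi)
Numerator = (0.0559 + 0.0023) * 0.487 * 8.7739e+13 = 2.486822e+12
Denominator = 2.09e-5 + 2.6e-18 * 8.7739e+13 = 2.490214e-04
Xe_eq = 2.486822e+12 / 2.490214e-04 = 9.9864e+15 /cm^3

9.9864e+15


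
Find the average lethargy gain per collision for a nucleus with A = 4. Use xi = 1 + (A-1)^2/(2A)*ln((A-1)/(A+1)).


xi = 1 + (A-1)^2/(2A) * ln((A-1)/(A+1))
xi = 1 + (4-1)^2/(2*4) * ln((4-1)/(4 +1))
xi = 0.42532

0.42532


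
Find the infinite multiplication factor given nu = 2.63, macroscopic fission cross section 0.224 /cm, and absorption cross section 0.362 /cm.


k_inf = nu * Sigma_f / Sigma_a
k_inf = 2.63 * 0.224 / 0.362
k_inf = 1.6274

1.6274


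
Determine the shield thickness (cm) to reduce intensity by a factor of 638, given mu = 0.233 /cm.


x = ln(factor) / mu
x = ln(638) / 0.233
x = 27.718 cm

27.718


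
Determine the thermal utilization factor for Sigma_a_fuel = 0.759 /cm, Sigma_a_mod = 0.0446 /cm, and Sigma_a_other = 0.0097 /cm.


f = Sigma_a_fuel / (Sigma_a_fuel + Sigma_a_mod + Sigma_a_other)
f = 0.759 / (0.759 + 0.0446 + 0.0097)
f = 0.93323

0.93323


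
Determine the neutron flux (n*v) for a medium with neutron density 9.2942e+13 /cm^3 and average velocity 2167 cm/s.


phi = n * v
phi = 9.2942e+13 * 2167
phi = 2.0141e+17 /cm^2/s

2.0141e+17


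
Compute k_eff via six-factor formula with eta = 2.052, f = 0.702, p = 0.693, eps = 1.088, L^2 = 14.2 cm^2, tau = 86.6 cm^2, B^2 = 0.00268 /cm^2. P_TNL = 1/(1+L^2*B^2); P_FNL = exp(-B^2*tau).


k_inf = eta*f*p*eps = 2.052*0.702*0.693*1.088 = 1.086117
P_TNL = 1/(1 + L^2*B^2) = 1/(1 + 14.2*0.00268) = 0.9633392
P_FNL = exp(-B^2*tau) = exp(-0.00268*86.6) = 0.7928763
k_eff = k_inf * P_TNL * P_FNL = 1.086117 * 0.9633392 * 0.7928763
k_eff = 0.82959

0.82959


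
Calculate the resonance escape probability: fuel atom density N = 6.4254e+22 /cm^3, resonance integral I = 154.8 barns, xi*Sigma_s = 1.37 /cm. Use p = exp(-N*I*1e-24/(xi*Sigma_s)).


p = exp(-N * I * 1e-24 / (xi*Sigma_s))
p = exp(-6.4254e+22 * 154.8 * 1e-24 / 1.37)
p = 7.0294e-04

7.0294e-04


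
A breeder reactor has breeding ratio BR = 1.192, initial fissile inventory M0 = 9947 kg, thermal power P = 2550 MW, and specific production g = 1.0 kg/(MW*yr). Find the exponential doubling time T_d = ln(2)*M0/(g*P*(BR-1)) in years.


Breeding gain G = BR - 1 = 1.192 - 1 = 0.192
Fissile production rate = g * P * G = 1.0 * 2550 * 0.192 = 489.6 kg/yr
T_d = ln(2) * M0 / (g * P * G)
T_d = ln(2) * 9947 / 489.6 = 14.082 yr

14.082


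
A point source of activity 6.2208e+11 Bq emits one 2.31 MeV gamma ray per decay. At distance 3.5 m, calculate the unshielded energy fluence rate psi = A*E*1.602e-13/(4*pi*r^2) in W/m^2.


psi = A * E * 1.602e-13 / (4*pi*r^2)
psi = 6.2208e+11 * 2.31 * 1.602e-13 / (4*pi*3.5^2)
psi = 0.0014955 W/m^2

0.0014955


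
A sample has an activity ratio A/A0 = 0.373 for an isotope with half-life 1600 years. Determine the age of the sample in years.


lambda = ln(2) / t_half = ln(2) / 1600 = 4.332170e-04 /yr
t = -ln(A/A0) / lambda
t = -ln(0.373) / 4.332170e-04
t = 2276.4 yr

2276.4


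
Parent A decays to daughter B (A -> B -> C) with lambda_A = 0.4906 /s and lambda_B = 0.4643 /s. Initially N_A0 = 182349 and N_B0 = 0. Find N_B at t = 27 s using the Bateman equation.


N_B(t) = lambda_A * N_A0 / (lambda_B - lambda_A) * [exp(-lambda_A*t) - exp(-lambda_B*t)]
exp(-0.4906*27) = 1.767048e-06; exp(-0.4643*27) = 3.594520e-06
N_B = 0.4906 * 182349 / (0.4643 - 0.4906) * (1.767048e-06 - 3.594520e-06)
N_B = 6.2162

6.2162


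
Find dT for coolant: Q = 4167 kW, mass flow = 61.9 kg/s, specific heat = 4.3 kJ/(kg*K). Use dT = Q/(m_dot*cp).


dT = Q / (m_dot * cp)
dT = 4167 / (61.9 * 4.3)
dT = 15.655 C

15.655


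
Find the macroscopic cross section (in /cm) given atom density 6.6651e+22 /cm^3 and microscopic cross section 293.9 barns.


Sigma = N * sigma_barns * 1e-24
Sigma = 6.6651e+22 * 293.9 * 1e-24
Sigma = 19.589 /cm

19.589


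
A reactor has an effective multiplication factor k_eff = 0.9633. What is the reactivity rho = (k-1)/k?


rho = (k_eff - 1) / k_eff
rho = (0.9633 - 1) / 0.9633
rho = -0.038098

-0.038098


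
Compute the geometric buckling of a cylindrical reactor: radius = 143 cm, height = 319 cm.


B^2 = (2.405/R)^2 + (pi/H)^2
B^2 = (2.405/143)^2 + (pi/319)^2
B^2 = 3.7984e-04 /cm^2

3.7984e-04


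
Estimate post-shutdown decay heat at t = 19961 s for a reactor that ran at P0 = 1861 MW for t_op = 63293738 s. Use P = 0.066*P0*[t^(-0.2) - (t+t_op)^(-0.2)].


P/P0 = 0.066 * [t^(-0.2) - (t + t_op)^(-0.2)]
P/P0 = 0.066 * [19961^(-0.2) - (19961 + 63293738)^(-0.2)]
P/P0 = 0.066 * [0.1380268 - 0.02752330] = 0.007293231
P = 1861 * 0.007293231 = 13.573 MW

13.573


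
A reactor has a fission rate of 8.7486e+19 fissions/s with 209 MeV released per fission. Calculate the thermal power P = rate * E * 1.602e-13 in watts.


P = fission_rate * E_MeV * 1.602e-13
P = 8.7486e+19 * 209 * 1.602e-13
P = 2.9292e+09 W

2.9292e+09


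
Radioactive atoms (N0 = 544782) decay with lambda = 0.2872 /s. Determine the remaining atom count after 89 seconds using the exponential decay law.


N = N0 * exp(-lambda * t)
N = 544782 * exp(-0.2872 * 89)
N = 4.3183e-06

4.3183e-06


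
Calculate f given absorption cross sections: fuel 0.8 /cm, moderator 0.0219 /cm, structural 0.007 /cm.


f = Sigma_a_fuel / (Sigma_a_fuel + Sigma_a_mod + Sigma_a_other)
f = 0.8 / (0.8 + 0.0219 + 0.007)
f = 0.96513

0.96513


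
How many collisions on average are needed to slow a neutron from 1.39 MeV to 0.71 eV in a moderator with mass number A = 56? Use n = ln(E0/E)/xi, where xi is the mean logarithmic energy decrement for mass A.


xi = 1 + (A-1)^2/(2A)*ln((A-1)/(A+1)) = 0.03529286 (for A = 56)
n = ln(E0/E) / xi
n = ln(1.39e6 / 0.71) / 0.03529286
n = ln(1.957746e+06) / 0.03529286 = 410.49

410.49


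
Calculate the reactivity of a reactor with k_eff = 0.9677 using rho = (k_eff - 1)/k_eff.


rho = (k_eff - 1) / k_eff
rho = (0.9677 - 1) / 0.9677
rho = -0.033378

-0.033378


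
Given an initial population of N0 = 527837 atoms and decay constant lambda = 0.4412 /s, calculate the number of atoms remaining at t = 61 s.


N = N0 * exp(-lambda * t)
N = 527837 * exp(-0.4412 * 61)
N = 1.0820e-06

1.0820e-06


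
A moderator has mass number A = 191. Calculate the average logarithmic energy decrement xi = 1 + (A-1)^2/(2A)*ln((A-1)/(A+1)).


xi = 1 + (A-1)^2/(2A) * ln((A-1)/(A+1))
xi = 1 + (191-1)^2/(2*191) * ln((191-1)/(191 +1))
xi = 0.010435

0.010435


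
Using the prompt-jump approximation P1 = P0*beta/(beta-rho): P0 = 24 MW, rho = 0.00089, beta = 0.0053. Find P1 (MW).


P1/P0 = beta / (beta - rho)
P1/P0 = 0.0053 / (0.0053 - 0.00089) = 1.201814
P1 = 24 * 1.201814 = 28.844 MW

28.844


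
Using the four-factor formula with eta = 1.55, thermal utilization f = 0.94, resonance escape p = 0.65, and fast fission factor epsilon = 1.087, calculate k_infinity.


k_inf = eta * f * p * epsilon
k_inf = 1.55 * 0.94 * 0.65 * 1.087
k_inf = 1.0294

1.0294


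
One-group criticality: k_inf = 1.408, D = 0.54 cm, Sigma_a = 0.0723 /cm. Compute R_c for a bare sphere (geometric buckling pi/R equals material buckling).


L^2 = D / Sigma_a = 0.54 / 0.0723 = 7.468880 cm^2
B_m^2 = (k_inf - 1) / L^2 = (1.408 - 1) / 7.468880 = 0.05462666 /cm^2
For a bare sphere: B_g = pi/R, so R_c = pi / sqrt(B_m^2)
R_c = pi / sqrt(0.05462666) = 13.441 cm

13.441


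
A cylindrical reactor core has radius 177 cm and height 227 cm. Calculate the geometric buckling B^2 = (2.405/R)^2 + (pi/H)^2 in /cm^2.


B^2 = (2.405/R)^2 + (pi/H)^2
B^2 = (2.405/177)^2 + (pi/227)^2
B^2 = 3.7616e-04 /cm^2

3.7616e-04


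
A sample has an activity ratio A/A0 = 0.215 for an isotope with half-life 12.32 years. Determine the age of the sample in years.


lambda = ln(2) / t_half = ln(2) / 12.32 = 0.05626195 /yr
t = -ln(A/A0) / lambda
t = -ln(0.215) / 0.05626195
t = 27.321 yr

27.321


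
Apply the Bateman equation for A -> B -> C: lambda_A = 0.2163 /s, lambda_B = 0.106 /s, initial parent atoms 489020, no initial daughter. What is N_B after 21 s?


N_B(t) = lambda_A * N_A0 / (lambda_B - lambda_A) * [exp(-lambda_A*t) - exp(-lambda_B*t)]
exp(-0.2163*21) = 0.01064889; exp(-0.106*21) = 0.1079594
N_B = 0.2163 * 489020 / (0.106 - 0.2163) * (0.01064889 - 0.1079594)
N_B = 93318

93318


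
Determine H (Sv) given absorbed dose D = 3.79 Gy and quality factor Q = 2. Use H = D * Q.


H = D * Q
H = 3.79 * 2
H = 7.5800 Sv

7.5800


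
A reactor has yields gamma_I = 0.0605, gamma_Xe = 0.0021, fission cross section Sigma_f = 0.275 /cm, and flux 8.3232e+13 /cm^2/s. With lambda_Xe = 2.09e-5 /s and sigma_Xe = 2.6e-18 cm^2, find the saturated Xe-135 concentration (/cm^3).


Xe_eq = (gamma_I + gamma_Xe) * Sigma_f * phi / (lambda_Xe + sigma_Xe * phi)
Numerator = (0.0605 + 0.0021) * 0.275 * 8.3232e+13 = 1.432839e+12
Denominator = 2.09e-5 + 2.6e-18 * 8.3232e+13 = 2.373032e-04
Xe_eq = 1.432839e+12 / 2.373032e-04 = 6.0380e+15 /cm^3

6.0380e+15


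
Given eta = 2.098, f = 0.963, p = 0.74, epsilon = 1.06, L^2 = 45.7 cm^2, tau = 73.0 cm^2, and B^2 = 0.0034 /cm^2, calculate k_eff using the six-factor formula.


k_inf = eta*f*p*eps = 2.098*0.963*0.74*1.06 = 1.584781
P_TNL = 1/(1 + L^2*B^2) = 1/(1 + 45.7*0.0034) = 0.8655161
P_FNL = exp(-B^2*tau) = exp(-0.0034*73.0) = 0.7802039
k_eff = k_inf * P_TNL * P_FNL = 1.584781 * 0.8655161 * 0.7802039
k_eff = 1.0702

1.0702


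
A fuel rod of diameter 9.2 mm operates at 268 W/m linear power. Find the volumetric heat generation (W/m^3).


r = D / 2 / 1000 = 9.2 / 2 / 1000 = 0.0046 m
q''' = q' / (pi * r^2)
q''' = 268 / (pi * 0.0046^2)
q''' = 4.0315e+06 W/m^3

4.0315e+06


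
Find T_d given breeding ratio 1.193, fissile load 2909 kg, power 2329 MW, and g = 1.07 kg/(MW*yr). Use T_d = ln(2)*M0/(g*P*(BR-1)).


Breeding gain G = BR - 1 = 1.193 - 1 = 0.193
Fissile production rate = g * P * G = 1.07 * 2329 * 0.193 = 480.96179 kg/yr
T_d = ln(2) * M0 / (g * P * G)
T_d = ln(2) * 2909 / 480.96179 = 4.1924 yr

4.1924


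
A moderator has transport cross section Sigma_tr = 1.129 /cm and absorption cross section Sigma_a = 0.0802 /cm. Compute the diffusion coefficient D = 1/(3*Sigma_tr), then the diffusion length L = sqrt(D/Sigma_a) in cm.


D = 1 / (3 * Sigma_tr) = 1 / (3 * 1.129) = 0.2952465 cm
L = sqrt(D / Sigma_a)
L = sqrt(0.2952465 / 0.0802)
L = 1.9187 cm

1.9187


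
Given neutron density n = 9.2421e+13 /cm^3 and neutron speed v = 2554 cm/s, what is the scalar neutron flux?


phi = n * v
phi = 9.2421e+13 * 2554
phi = 2.3604e+17 /cm^2/s

2.3604e+17


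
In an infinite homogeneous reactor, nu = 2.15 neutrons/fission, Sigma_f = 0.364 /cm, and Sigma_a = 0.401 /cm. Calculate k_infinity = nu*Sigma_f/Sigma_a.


k_inf = nu * Sigma_f / Sigma_a
k_inf = 2.15 * 0.364 / 0.401
k_inf = 1.9516

1.9516


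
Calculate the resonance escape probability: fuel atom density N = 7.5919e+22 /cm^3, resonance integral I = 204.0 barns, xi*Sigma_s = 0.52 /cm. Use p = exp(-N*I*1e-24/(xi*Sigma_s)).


p = exp(-N * I * 1e-24 / (xi*Sigma_s))
p = exp(-7.5919e+22 * 204.0 * 1e-24 / 0.52)
p = 1.1618e-13

1.1618e-13


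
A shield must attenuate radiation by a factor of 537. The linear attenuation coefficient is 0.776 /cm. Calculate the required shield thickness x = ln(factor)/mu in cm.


x = ln(factor) / mu
x = ln(537) / 0.776
x = 8.1005 cm

8.1005


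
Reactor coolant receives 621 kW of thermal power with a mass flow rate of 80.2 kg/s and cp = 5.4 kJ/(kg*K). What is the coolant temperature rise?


dT = Q / (m_dot * cp)
dT = 621 / (80.2 * 5.4)
dT = 1.4339 C

1.4339


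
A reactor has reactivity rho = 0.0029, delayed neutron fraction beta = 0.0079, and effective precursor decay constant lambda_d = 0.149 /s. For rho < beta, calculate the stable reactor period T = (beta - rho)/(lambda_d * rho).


T = (beta - rho) / (lambda_d * rho)
T = (0.0079 - 0.0029) / (0.149 * 0.0029)
T = 11.571 s

11.571


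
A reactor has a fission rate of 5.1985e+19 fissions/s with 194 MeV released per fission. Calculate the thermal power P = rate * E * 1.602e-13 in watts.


P = fission_rate * E_MeV * 1.602e-13
P = 5.1985e+19 * 194 * 1.602e-13
P = 1.6156e+09 W

1.6156e+09


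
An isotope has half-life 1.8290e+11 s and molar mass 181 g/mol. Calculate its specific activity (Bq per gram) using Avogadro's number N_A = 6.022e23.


lambda = ln(2) / t_half = ln(2) / 1.8290e+11 = 3.789760e-12 /s
SA = lambda * N_A / M
SA = 3.789760e-12 * 6.022e23 / 181
SA = 1.2609e+10 Bq/g

1.2609e+10


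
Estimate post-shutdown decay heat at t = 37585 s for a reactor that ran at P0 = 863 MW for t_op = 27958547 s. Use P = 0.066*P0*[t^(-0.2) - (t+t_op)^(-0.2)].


P/P0 = 0.066 * [t^(-0.2) - (t + t_op)^(-0.2)]
P/P0 = 0.066 * [37585^(-0.2) - (37585 + 27958547)^(-0.2)]
P/P0 = 0.066 * [0.1216178 - 0.03240264] = 0.005888201
P = 863 * 0.005888201 = 5.0815 MW

5.0815


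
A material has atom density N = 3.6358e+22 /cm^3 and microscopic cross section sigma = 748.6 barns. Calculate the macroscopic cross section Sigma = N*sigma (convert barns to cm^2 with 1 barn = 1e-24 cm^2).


Sigma = N * sigma_barns * 1e-24
Sigma = 3.6358e+22 * 748.6 * 1e-24
Sigma = 27.218 /cm

27.218


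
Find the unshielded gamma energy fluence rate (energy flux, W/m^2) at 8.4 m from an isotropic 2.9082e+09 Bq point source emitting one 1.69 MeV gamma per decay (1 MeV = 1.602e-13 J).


psi = A * E * 1.602e-13 / (4*pi*r^2)
psi = 2.9082e+09 * 1.69 * 1.602e-13 / (4*pi*8.4^2)
psi = 8.8798e-07 W/m^2

8.8798e-07


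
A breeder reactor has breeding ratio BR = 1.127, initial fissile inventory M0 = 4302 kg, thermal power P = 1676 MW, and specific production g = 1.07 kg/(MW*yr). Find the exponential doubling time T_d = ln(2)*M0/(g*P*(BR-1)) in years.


Breeding gain G = BR - 1 = 1.127 - 1 = 0.127
Fissile production rate = g * P * G = 1.07 * 1676 * 0.127 = 227.75164 kg/yr
T_d = ln(2) * M0 / (g * P * G)
T_d = ln(2) * 4302 / 227.75164 = 13.093 yr

13.093


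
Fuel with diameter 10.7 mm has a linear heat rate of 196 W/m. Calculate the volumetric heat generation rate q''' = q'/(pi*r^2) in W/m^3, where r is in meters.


r = D / 2 / 1000 = 10.7 / 2 / 1000 = 0.00535 m
q''' = q' / (pi * r^2)
q''' = 196 / (pi * 0.00535^2)
q''' = 2.1797e+06 W/m^3

2.1797e+06


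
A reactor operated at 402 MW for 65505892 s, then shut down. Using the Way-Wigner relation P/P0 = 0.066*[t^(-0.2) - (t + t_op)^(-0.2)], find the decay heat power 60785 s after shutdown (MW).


P/P0 = 0.066 * [t^(-0.2) - (t + t_op)^(-0.2)]
P/P0 = 0.066 * [60785^(-0.2) - (60785 + 65505892)^(-0.2)]
P/P0 = 0.066 * [0.1104691 - 0.02733149] = 0.005487082
P = 402 * 0.005487082 = 2.2058 MW

2.2058


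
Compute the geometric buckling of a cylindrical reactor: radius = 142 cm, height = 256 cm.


B^2 = (2.405/R)^2 + (pi/H)^2
B^2 = (2.405/142)^2 + (pi/256)^2
B^2 = 4.3745e-04 /cm^2

4.3745e-04


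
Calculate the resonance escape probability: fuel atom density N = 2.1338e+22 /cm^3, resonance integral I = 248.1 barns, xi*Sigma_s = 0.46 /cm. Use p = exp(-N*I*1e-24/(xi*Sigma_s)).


p = exp(-N * I * 1e-24 / (xi*Sigma_s))
p = exp(-2.1338e+22 * 248.1 * 1e-24 / 0.46)
p = 1.0043e-05

1.0043e-05


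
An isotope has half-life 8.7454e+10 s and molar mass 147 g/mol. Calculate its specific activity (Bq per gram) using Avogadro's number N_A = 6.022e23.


lambda = ln(2) / t_half = ln(2) / 8.7454e+10 = 7.925849e-12 /s
SA = lambda * N_A / M
SA = 7.925849e-12 * 6.022e23 / 147
SA = 3.2469e+10 Bq/g

3.2469e+10


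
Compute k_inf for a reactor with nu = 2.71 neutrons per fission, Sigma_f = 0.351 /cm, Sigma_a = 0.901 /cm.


k_inf = nu * Sigma_f / Sigma_a
k_inf = 2.71 * 0.351 / 0.901
k_inf = 1.0557

1.0557


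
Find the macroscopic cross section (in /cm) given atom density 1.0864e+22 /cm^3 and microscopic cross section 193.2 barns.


Sigma = N * sigma_barns * 1e-24
Sigma = 1.0864e+22 * 193.2 * 1e-24
Sigma = 2.0989 /cm

2.0989


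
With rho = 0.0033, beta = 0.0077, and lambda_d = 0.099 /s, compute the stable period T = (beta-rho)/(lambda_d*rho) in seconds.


T = (beta - rho) / (lambda_d * rho)
T = (0.0077 - 0.0033) / (0.099 * 0.0033)
T = 13.468 s

13.468


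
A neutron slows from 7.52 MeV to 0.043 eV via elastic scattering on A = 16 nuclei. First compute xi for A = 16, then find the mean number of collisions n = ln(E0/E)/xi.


xi = 1 + (A-1)^2/(2A)*ln((A-1)/(A+1)) = 0.1199467 (for A = 16)
n = ln(E0/E) / xi
n = ln(7.52e6 / 0.043) / 0.1199467
n = ln(1.748837e+08) / 0.1199467 = 158.23

158.23


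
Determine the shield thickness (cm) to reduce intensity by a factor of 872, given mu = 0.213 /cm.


x = ln(factor) / mu
x = ln(872) / 0.213
x = 31.788 cm

31.788


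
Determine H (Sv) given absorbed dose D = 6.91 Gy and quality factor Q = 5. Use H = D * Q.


H = D * Q
H = 6.91 * 5
H = 34.550 Sv

34.550


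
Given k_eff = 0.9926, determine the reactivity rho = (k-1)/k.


rho = (k_eff - 1) / k_eff
rho = (0.9926 - 1) / 0.9926
rho = -0.0074552

-0.0074552


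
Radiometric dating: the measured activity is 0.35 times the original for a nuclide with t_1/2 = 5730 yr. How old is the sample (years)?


lambda = ln(2) / t_half = ln(2) / 5730 = 1.209681e-04 /yr
t = -ln(A/A0) / lambda
t = -ln(0.35) / 1.209681e-04
t = 8678.5 yr

8678.5


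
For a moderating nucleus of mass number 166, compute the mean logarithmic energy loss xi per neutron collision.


xi = 1 + (A-1)^2/(2A) * ln((A-1)/(A+1))
xi = 1 + (166-1)^2/(2*166) * ln((166-1)/(166 +1))
xi = 0.012000

0.012000


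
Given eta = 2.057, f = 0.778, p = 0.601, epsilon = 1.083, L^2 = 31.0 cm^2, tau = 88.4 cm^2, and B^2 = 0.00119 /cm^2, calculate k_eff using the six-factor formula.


k_inf = eta*f*p*eps = 2.057*0.778*0.601*1.083 = 1.041638
P_TNL = 1/(1 + L^2*B^2) = 1/(1 + 31.0*0.00119) = 0.9644225
P_FNL = exp(-B^2*tau) = exp(-0.00119*88.4) = 0.9001481
k_eff = k_inf * P_TNL * P_FNL = 1.041638 * 0.9644225 * 0.9001481
k_eff = 0.90427

0.90427


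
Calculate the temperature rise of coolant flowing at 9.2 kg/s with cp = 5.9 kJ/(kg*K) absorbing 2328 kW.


dT = Q / (m_dot * cp)
dT = 2328 / (9.2 * 5.9)
dT = 42.889 C

42.889


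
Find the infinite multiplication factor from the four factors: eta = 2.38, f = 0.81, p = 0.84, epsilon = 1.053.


k_inf = eta * f * p * epsilon
k_inf = 2.38 * 0.81 * 0.84 * 1.053
k_inf = 1.7052

1.7052


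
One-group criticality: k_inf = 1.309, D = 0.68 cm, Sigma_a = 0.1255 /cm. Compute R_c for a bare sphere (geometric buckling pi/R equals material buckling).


L^2 = D / Sigma_a = 0.68 / 0.1255 = 5.418327 cm^2
B_m^2 = (k_inf - 1) / L^2 = (1.309 - 1) / 5.418327 = 0.05702867 /cm^2
For a bare sphere: B_g = pi/R, so R_c = pi / sqrt(B_m^2)
R_c = pi / sqrt(0.05702867) = 13.155 cm

13.155


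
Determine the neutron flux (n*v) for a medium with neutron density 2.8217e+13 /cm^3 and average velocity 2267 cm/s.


phi = n * v
phi = 2.8217e+13 * 2267
phi = 6.3968e+16 /cm^2/s

6.3968e+16


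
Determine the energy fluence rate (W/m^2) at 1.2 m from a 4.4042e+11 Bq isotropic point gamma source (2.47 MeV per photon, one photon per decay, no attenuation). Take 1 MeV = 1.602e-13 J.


psi = A * E * 1.602e-13 / (4*pi*r^2)
psi = 4.4042e+11 * 2.47 * 1.602e-13 / (4*pi*1.2^2)
psi = 0.0096306 W/m^2

0.0096306


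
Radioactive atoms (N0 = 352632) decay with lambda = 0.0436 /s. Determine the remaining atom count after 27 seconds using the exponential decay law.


N = N0 * exp(-lambda * t)
N = 352632 * exp(-0.0436 * 27)
N = 108660

108660


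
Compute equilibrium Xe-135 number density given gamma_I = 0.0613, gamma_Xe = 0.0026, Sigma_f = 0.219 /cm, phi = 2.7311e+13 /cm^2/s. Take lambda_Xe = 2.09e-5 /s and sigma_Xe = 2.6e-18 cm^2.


Xe_eq = (gamma_I + gamma_Xe) * Sigma_f * phi / (lambda_Xe + sigma_Xe * phi)
Numerator = (0.0613 + 0.0026) * 0.219 * 2.7311e+13 = 3.821929e+11
Denominator = 2.09e-5 + 2.6e-18 * 2.7311e+13 = 9.190860e-05
Xe_eq = 3.821929e+11 / 9.190860e-05 = 4.1584e+15 /cm^3

4.1584e+15


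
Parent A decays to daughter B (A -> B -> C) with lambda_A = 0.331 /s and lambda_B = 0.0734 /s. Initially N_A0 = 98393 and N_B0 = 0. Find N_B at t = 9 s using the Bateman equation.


N_B(t) = lambda_A * N_A0 / (lambda_B - lambda_A) * [exp(-lambda_A*t) - exp(-lambda_B*t)]
exp(-0.331*9) = 0.05084365; exp(-0.0734*9) = 0.5165413
N_B = 0.331 * 98393 / (0.0734 - 0.331) * (0.05084365 - 0.5165413)
N_B = 58878

58878


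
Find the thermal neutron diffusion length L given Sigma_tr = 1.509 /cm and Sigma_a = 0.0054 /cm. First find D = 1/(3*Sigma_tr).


D = 1 / (3 * Sigma_tr) = 1 / (3 * 1.509) = 0.2208968 cm
L = sqrt(D / Sigma_a)
L = sqrt(0.2208968 / 0.0054)
L = 6.3958 cm

6.3958


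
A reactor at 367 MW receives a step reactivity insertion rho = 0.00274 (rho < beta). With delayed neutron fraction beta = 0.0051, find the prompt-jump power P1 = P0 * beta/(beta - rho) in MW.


P1/P0 = beta / (beta - rho)
P1/P0 = 0.0051 / (0.0051 - 0.00274) = 2.161017
P1 = 367 * 2.161017 = 793.09 MW

793.09


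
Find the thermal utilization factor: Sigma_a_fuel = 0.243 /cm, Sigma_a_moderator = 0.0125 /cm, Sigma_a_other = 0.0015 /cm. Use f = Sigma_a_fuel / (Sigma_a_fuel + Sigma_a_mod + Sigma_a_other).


f = Sigma_a_fuel / (Sigma_a_fuel + Sigma_a_mod + Sigma_a_other)
f = 0.243 / (0.243 + 0.0125 + 0.0015)
f = 0.94553

0.94553


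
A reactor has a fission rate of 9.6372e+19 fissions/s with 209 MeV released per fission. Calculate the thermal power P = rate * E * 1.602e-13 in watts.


P = fission_rate * E_MeV * 1.602e-13
P = 9.6372e+19 * 209 * 1.602e-13
P = 3.2267e+09 W

3.2267e+09


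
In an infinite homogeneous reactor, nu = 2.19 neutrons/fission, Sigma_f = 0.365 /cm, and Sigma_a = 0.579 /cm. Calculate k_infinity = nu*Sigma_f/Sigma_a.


k_inf = nu * Sigma_f / Sigma_a
k_inf = 2.19 * 0.365 / 0.579
k_inf = 1.3806

1.3806


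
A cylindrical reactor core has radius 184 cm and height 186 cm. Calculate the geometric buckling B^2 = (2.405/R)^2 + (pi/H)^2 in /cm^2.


B^2 = (2.405/R)^2 + (pi/H)^2
B^2 = (2.405/184)^2 + (pi/186)^2
B^2 = 4.5612e-04 /cm^2

4.5612e-04


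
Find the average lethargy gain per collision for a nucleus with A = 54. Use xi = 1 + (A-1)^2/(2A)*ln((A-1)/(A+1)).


xi = 1 + (A-1)^2/(2A) * ln((A-1)/(A+1))
xi = 1 + (54-1)^2/(2*54) * ln((54-1)/(54 +1))
xi = 0.036584

0.036584


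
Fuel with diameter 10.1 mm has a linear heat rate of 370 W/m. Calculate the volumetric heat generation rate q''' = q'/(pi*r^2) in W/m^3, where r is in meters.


r = D / 2 / 1000 = 10.1 / 2 / 1000 = 0.00505 m
q''' = q' / (pi * r^2)
q''' = 370 / (pi * 0.00505^2)
q''' = 4.6182e+06 W/m^3

4.6182e+06


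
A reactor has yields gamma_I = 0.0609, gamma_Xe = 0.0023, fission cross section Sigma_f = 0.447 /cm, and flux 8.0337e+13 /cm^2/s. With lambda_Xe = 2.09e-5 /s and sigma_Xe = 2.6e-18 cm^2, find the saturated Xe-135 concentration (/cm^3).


Xe_eq = (gamma_I + gamma_Xe) * Sigma_f * phi / (lambda_Xe + sigma_Xe * phi)
Numerator = (0.0609 + 0.0023) * 0.447 * 8.0337e+13 = 2.269552e+12
Denominator = 2.09e-5 + 2.6e-18 * 8.0337e+13 = 2.297762e-04
Xe_eq = 2.269552e+12 / 2.297762e-04 = 9.8772e+15 /cm^3

9.8772e+15


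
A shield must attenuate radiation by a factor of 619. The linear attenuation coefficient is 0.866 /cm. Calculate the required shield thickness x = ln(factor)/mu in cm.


x = ln(factor) / mu
x = ln(619) / 0.866
x = 7.4228 cm

7.4228


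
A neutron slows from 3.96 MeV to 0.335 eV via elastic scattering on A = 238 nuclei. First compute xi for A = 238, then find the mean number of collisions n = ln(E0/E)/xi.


xi = 1 + (A-1)^2/(2A)*ln((A-1)/(A+1)) = 0.008379872 (for A = 238)
n = ln(E0/E) / xi
n = ln(3.96e6 / 0.335) / 0.008379872
n = ln(1.182090e+07) / 0.008379872 = 1943.4

1943.4


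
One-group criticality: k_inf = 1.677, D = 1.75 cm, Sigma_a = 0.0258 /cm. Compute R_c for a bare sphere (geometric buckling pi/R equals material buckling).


L^2 = D / Sigma_a = 1.75 / 0.0258 = 67.82946 cm^2
B_m^2 = (k_inf - 1) / L^2 = (1.677 - 1) / 67.82946 = 0.009980914 /cm^2
For a bare sphere: B_g = pi/R, so R_c = pi / sqrt(B_m^2)
R_c = pi / sqrt(0.009980914) = 31.446 cm

31.446


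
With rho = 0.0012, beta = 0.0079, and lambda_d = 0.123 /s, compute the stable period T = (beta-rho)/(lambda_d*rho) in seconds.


T = (beta - rho) / (lambda_d * rho)
T = (0.0079 - 0.0012) / (0.123 * 0.0012)
T = 45.393 s

45.393


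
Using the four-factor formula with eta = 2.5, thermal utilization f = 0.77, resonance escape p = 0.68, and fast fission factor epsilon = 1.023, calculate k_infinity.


k_inf = eta * f * p * epsilon
k_inf = 2.5 * 0.77 * 0.68 * 1.023
k_inf = 1.3391

1.3391


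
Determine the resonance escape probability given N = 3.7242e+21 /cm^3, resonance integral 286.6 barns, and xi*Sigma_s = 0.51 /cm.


p = exp(-N * I * 1e-24 / (xi*Sigma_s))
p = exp(-3.7242e+21 * 286.6 * 1e-24 / 0.51)
p = 0.12333

0.12333


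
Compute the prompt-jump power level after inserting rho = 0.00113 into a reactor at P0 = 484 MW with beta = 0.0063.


P1/P0 = beta / (beta - rho)
P1/P0 = 0.0063 / (0.0063 - 0.00113) = 1.218569
P1 = 484 * 1.218569 = 589.79 MW

589.79


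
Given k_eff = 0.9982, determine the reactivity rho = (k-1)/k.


rho = (k_eff - 1) / k_eff
rho = (0.9982 - 1) / 0.9982
rho = -0.0018032

-0.0018032


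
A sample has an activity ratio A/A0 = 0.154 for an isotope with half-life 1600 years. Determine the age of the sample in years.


lambda = ln(2) / t_half = ln(2) / 1600 = 4.332170e-04 /yr
t = -ln(A/A0) / lambda
t = -ln(0.154) / 4.332170e-04
t = 4318.4 yr

4318.4


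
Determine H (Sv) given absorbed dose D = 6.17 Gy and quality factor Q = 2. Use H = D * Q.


H = D * Q
H = 6.17 * 2
H = 12.340 Sv

12.340


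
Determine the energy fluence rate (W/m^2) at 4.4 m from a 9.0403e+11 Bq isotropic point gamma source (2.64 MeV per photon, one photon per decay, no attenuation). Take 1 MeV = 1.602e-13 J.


psi = A * E * 1.602e-13 / (4*pi*r^2)
psi = 9.0403e+11 * 2.64 * 1.602e-13 / (4*pi*4.4^2)
psi = 0.0015716 W/m^2

0.0015716


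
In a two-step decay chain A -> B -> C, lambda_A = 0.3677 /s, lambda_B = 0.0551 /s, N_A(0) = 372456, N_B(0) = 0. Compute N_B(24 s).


N_B(t) = lambda_A * N_A0 / (lambda_B - lambda_A) * [exp(-lambda_A*t) - exp(-lambda_B*t)]
exp(-0.3677*24) = 1.470409e-04; exp(-0.0551*24) = 0.2664949
N_B = 0.3677 * 372456 / (0.0551 - 0.3677) * (1.470409e-04 - 0.2664949)
N_B = 116689

116689


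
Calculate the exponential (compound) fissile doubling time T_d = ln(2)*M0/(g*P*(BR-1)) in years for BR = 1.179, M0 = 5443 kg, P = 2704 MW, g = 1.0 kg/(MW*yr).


Breeding gain G = BR - 1 = 1.179 - 1 = 0.179
Fissile production rate = g * P * G = 1.0 * 2704 * 0.179 = 484.016 kg/yr
T_d = ln(2) * M0 / (g * P * G)
T_d = ln(2) * 5443 / 484.016 = 7.7948 yr

7.7948


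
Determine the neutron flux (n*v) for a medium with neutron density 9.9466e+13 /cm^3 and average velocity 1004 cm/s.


phi = n * v
phi = 9.9466e+13 * 1004
phi = 9.9864e+16 /cm^2/s

9.9864e+16


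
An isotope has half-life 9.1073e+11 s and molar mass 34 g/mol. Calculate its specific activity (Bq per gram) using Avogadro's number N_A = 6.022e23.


lambda = ln(2) / t_half = ln(2) / 9.1073e+11 = 7.610897e-13 /s
SA = lambda * N_A / M
SA = 7.610897e-13 * 6.022e23 / 34
SA = 1.3480e+10 Bq/g

1.3480e+10


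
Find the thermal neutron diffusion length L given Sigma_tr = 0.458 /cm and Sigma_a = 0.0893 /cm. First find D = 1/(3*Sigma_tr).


D = 1 / (3 * Sigma_tr) = 1 / (3 * 0.458) = 0.7278020 cm
L = sqrt(D / Sigma_a)
L = sqrt(0.7278020 / 0.0893)
L = 2.8548 cm

2.8548


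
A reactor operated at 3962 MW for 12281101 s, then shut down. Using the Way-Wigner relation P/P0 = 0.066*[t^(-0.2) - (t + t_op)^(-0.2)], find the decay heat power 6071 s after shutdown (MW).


P/P0 = 0.066 * [t^(-0.2) - (t + t_op)^(-0.2)]
P/P0 = 0.066 * [6071^(-0.2) - (6071 + 12281101)^(-0.2)]
P/P0 = 0.066 * [0.1751249 - 0.03820407] = 0.009036775
P = 3962 * 0.009036775 = 35.804 MW

35.804
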